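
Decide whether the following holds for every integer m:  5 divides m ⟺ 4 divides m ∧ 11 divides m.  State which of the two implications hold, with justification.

(⇒) This fails: take m = 5. Certainly 5 ∣ 5, but 4 ∤ 5.

(⇐) This fails: take m = 44. Both 4 ∣ 44 and 11 ∣ 44, yet 44 is not a multiple of 5 (since 44 = 8·5 + 4), so 5 ∤ 44.

Neither implication holds.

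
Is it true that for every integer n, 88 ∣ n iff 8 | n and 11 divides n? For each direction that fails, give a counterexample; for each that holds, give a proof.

Equivalent; both directions hold.

(⟹) If 88 ∣ n, write n = 88q. Since 88 = 11·8, n = 8·(11q), so 8 ∣ n; and since 88 = 8·11, n = 11·(8q), so 11 ∣ n.

(⟸) Suppose 8 ∣ n and 11 ∣ n. Any common multiple of 8 and 11 is a multiple of their lcm; here gcd(8, 11) = 1, so lcm(8, 11) = 8·11 = 88, so 88 ∣ n.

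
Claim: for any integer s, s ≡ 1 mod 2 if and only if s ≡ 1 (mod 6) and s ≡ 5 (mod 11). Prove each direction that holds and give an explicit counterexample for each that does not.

Not equivalent: only (⇐) holds.

[⇒] This fails: s = 1 gives 1 ≡ 1 (mod 2) but 1 ≡ 1 (mod 11), so the conjunction on the right does not hold.

[⇐] Conversely, if s ≡ 1 (mod 6) and s ≡ 5 (mod 11), then by the Chinese remainder theorem s ≡ 49 (mod 66). Since 49 ≡ 1 (mod 2) and 2 ∣ 66, we get s ≡ 1 (mod 2).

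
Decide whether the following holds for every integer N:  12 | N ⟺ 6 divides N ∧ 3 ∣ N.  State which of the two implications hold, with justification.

[⇒] If 12 ∣ N, write N = 12q. Since 12 = 2·6, N = 6·(2q), so 6 ∣ N; and since 12 = 4·3, N = 3·(4q), so 3 ∣ N.

[⇐] This fails: take N = 6. Both 6 ∣ 6 and 3 ∣ 6, yet 6 is not a multiple of 12 (since 6 = 0·12 + 6), so 12 ∤ 6.

Only the forward direction holds.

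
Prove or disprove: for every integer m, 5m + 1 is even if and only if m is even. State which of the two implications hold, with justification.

Neither direction holds.

Forward direction. This fails: m = 7 gives 5m + 1 = 36, which is even, but 7 is odd, not even.

Converse. This also fails: m = 6 is even, but 5m + 1 = 31 is odd, not even.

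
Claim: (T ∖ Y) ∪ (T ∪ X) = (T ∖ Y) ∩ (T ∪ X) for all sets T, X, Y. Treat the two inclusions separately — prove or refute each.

The sets are not equal: only the reverse inclusion holds.

(⊆) This inclusion fails. Take T = ∅, X = {1}, Y = ∅; then 1 ∈ (T ∖ Y) ∪ (T ∪ X) but 1 ∉ (T ∖ Y) ∩ (T ∪ X).

(⊇) Let x ∈ (T ∖ Y) ∩ (T ∪ X). Then either x ∈ T and x ∉ X, Y; or x ∈ T ∩ X and x ∉ Y. In each case x ∈ (T ∖ Y) ∪ (T ∪ X), so (T ∖ Y) ∩ (T ∪ X) ⊆ (T ∖ Y) ∪ (T ∪ X).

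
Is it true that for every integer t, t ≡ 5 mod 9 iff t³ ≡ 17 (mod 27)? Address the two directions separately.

(←) The residues r modulo 27 with r³ ≡ 17 (mod 27) are exactly {5, 14, 23}, and each is ≡ 5 (mod 9).

(→) Suppose t ≡ 5 (mod 9). Working modulo 27, t ∈ {5, 14, 23}; for each such r, r³ ≡ 17 (mod 27).

Both implications hold.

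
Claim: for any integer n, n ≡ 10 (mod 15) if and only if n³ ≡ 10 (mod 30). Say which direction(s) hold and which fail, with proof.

Only the converse holds.

Forward direction. This fails: take n = 25. Then 25 ≡ 10 (mod 15), but 25³ = 15625 ≡ 25 (mod 30), not 10.

Converse. The residues r modulo 30 with r³ ≡ 10 (mod 30) are exactly {10}, and each is ≡ 10 (mod 15).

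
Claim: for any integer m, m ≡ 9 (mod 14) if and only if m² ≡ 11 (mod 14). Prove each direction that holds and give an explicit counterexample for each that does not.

(←) This fails: take m = 5. Then 5² = 25 ≡ 11 (mod 14), yet 5 ≡ 5 (mod 14), not 9.

(→) Suppose m ≡ 9 (mod 14). Write m = 14j + 9. Then (14j + 9)² = 196j² + 252j + 81 = 14(14j² + 18j + 5) + 11, so m² ≡ 11 (mod 14).

The forward direction holds; the converse fails.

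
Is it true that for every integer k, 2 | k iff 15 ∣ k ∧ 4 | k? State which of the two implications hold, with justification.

Not equivalent: only (⇐) holds.

(←) Suppose 15 ∣ k and 4 ∣ k. Any common multiple of 15 and 4 is a multiple of their lcm; here gcd(15, 4) = 1, so lcm(15, 4) = 15·4 = 60, so 60 ∣ k. Since 2 ∣ 60, it follows that 2 ∣ k.

(→) This fails: take k = 2. Certainly 2 ∣ 2, but 15 ∤ 2.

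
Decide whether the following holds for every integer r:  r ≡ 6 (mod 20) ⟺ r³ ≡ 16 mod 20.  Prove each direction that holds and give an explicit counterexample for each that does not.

Only the forward direction holds.

Forward direction. Suppose r ≡ 6 (mod 20). Write r = 20j + 6. Then (20j + 6)³ = 8000j³ + 7200j² + 2160j + 216 = 20(400j³ + 360j² + 108j + 10) + 16, so r³ ≡ 16 (mod 20).

Converse. This fails: take r = 16. Then 16³ = 4096 ≡ 16 (mod 20), yet 16 ≡ 16 (mod 20), not 6.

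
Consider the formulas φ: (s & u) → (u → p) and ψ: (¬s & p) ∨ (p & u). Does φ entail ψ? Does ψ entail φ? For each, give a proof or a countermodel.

(⇒) fails; (⇐) holds.

(→) This fails. Under p = F, s = F, u = F, the left side is true but the right side is false.

(←) Assume the antecedent. If p is true, (s & u) → (u → p) reduces to true regardless of the other variables. If p is false, the antecedent cannot hold. Either way (s & u) → (u → p) holds.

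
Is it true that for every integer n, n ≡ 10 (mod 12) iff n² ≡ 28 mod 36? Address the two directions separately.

(⟹) This fails: take n = 22. Then 22 ≡ 10 (mod 12), but 22² = 484 ≡ 16 (mod 36), not 28.

(⟸) This fails: take n = 8. Then 8² = 64 ≡ 28 (mod 36), yet 8 ≡ 8 (mod 12), not 10.

Neither implication holds.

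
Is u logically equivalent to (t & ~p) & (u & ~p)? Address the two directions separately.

(⇒) fails; (⇐) holds.

(⟹) This fails. Under u = T, p = F, t = F, the left side is true but the right side is false.

(⟸) Assume the antecedent. If u is true, u reduces to true regardless of the other variables. If u is false, the antecedent cannot hold. Either way u holds.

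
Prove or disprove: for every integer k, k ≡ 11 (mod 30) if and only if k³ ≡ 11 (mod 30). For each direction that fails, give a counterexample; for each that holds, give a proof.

Both directions hold.

Converse. Suppose k³ ≡ 11 (mod 30). The only residue r in {0, …, 29} with r³ ≡ 11 (mod 30) is r = 11, so k ≡ 11 (mod 30).

Forward direction. Suppose k ≡ 11 (mod 30). Write k = 30j + 11. Then (30j + 11)³ = 27000j³ + 29700j² + 10890j + 1331 = 30(900j³ + 990j² + 363j + 44) + 11, so k³ ≡ 11 (mod 30).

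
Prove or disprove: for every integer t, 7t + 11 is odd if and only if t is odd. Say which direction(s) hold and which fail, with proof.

Neither direction holds.

(→) This fails: t = 6 gives 7t + 11 = 53, which is odd, but 6 is even, not odd.

(←) This also fails: t = 7 is odd, but 7t + 11 = 60 is even, not odd.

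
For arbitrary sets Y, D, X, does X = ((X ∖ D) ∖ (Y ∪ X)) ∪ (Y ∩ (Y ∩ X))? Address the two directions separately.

(⟹) This inclusion fails. Take Y = ∅, D = ∅, X = {1}; then 1 ∈ X but 1 ∉ ((X ∖ D) ∖ (Y ∪ X)) ∪ (Y ∩ (Y ∩ X)).

(⟸) Let x ∈ ((X ∖ D) ∖ (Y ∪ X)) ∪ (Y ∩ (Y ∩ X)). Then either x ∈ Y ∩ X and x ∉ D; or x ∈ Y ∩ D ∩ X. In each case x ∈ X, so ((X ∖ D) ∖ (Y ∪ X)) ∪ (Y ∩ (Y ∩ X)) ⊆ X.

Only the reverse inclusion holds.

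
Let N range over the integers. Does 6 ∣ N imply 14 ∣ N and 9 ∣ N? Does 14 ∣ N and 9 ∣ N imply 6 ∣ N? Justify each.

Only the reverse direction holds.

(⇒) This fails: take N = 6. Certainly 6 ∣ 6, but 14 ∤ 6.

(⇐) Suppose 14 ∣ N and 9 ∣ N. Any common multiple of 14 and 9 is a multiple of their lcm; here gcd(14, 9) = 1, so lcm(14, 9) = 14·9 = 126, so 126 ∣ N. Since 6 ∣ 126, it follows that 6 ∣ N.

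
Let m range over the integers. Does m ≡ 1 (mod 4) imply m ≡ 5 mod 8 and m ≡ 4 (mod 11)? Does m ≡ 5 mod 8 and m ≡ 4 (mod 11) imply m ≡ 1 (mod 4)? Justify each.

[⇒] This fails: m = 1 gives 1 ≡ 1 (mod 4) but 1 ≡ 1 (mod 8), so the conjunction on the right does not hold.

[⇐] Conversely, if m ≡ 5 (mod 8) and m ≡ 4 (mod 11), then by the Chinese remainder theorem m ≡ 37 (mod 88). Since 37 ≡ 1 (mod 4) and 4 ∣ 88, we get m ≡ 1 (mod 4).

Only the reverse direction holds.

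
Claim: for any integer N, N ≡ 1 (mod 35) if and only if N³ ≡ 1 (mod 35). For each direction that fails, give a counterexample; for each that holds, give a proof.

Forward direction. Suppose N ≡ 1 (mod 35). Write N = 35j + 1. Then (35j + 1)³ = 42875j³ + 3675j² + 105j + 1 = 35(1225j³ + 105j² + 3j) + 1, so N³ ≡ 1 (mod 35).

Converse. This fails: take N = 11. Then 11³ = 1331 ≡ 1 (mod 35), yet 11 ≡ 11 (mod 35), not 1.

Only the forward implication holds.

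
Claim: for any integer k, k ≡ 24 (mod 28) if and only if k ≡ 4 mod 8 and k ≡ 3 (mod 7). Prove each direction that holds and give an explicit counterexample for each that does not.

(→) This fails: k = 24 gives 24 ≡ 24 (mod 28) but 24 ≡ 0 (mod 8), so the conjunction on the right does not hold.

(←) Conversely, if k ≡ 4 (mod 8) and k ≡ 3 (mod 7), then by the Chinese remainder theorem k ≡ 52 (mod 56). Since 52 ≡ 24 (mod 28) and 28 ∣ 56, we get k ≡ 24 (mod 28).

Only the converse holds.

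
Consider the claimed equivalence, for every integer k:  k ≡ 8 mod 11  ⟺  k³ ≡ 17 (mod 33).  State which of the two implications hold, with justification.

(⟹) This fails: take k = 19. Then 19 ≡ 8 (mod 11), but 19³ = 6859 ≡ 28 (mod 33), not 17.

(⟸) Conversely, the residues r modulo 33 with r³ ≡ 17 (mod 33) are exactly {8}, and each is ≡ 8 (mod 11).

The forward direction fails; the converse holds.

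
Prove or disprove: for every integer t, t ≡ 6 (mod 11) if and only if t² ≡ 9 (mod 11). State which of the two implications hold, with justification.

Forward direction. This fails: take t = 6. Then 6 ≡ 6 (mod 11), but 6² = 36 ≡ 3 (mod 11), not 9.

Converse. This fails: take t = 3. Then 3² = 9 ≡ 9 (mod 11), yet 3 ≡ 3 (mod 11), not 6.

Neither implication holds.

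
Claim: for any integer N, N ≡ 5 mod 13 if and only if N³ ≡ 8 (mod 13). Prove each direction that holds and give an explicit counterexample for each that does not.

(⇒) Suppose N ≡ 5 mod 13. Write N = 13j + 5. Then (13j + 5)³ = 2197j³ + 2535j² + 975j + 125 = 13(169j³ + 195j² + 75j + 9) + 8, so N³ ≡ 8 (mod 13).

(⇐) This fails: take N = 2. Then 2³ = 8 ≡ 8 (mod 13), yet 2 ≡ 2 (mod 13), not 5.

Only the forward direction holds.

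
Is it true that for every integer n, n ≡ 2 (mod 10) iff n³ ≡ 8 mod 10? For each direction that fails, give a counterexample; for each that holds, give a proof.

(←) Suppose n³ ≡ 8 (mod 10). The only residue r in {0, …, 9} with r³ ≡ 8 (mod 10) is r = 2, so n ≡ 2 (mod 10).

(→) Suppose n ≡ 2 (mod 10). Write n = 10j + 2. Then (10j + 2)³ = 1000j³ + 600j² + 120j + 8 = 10(100j³ + 60j² + 12j) + 8, so n³ ≡ 8 (mod 10).

Both directions hold; the statement is true.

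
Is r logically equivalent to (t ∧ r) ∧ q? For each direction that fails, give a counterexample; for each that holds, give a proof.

(⇒) fails; (⇐) holds.

(⟸) Assume the antecedent. If r is true, r reduces to true regardless of the other variables. If r is false, the antecedent cannot hold. Either way r holds.

(⟹) This fails. Under r = T, q = F, t = F, the left side is true but the right side is false.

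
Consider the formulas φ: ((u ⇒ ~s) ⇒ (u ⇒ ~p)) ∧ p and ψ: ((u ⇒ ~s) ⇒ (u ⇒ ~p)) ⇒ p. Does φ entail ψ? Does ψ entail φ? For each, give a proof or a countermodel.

(→) Assume the antecedent. If p is true, ((u ⇒ ~s) ⇒ (u ⇒ ~p)) ⇒ p reduces to true regardless of the other variables. If p is false, the antecedent cannot hold. Either way ((u ⇒ ~s) ⇒ (u ⇒ ~p)) ⇒ p holds.

(←) This fails. Under p = T, s = F, u = T, the left side is false but the right side is true.

Only the forward direction holds.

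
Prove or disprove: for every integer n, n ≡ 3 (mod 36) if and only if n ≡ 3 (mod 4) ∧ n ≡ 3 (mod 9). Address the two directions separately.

(⇒) Suppose n ≡ 3 (mod 36); write n = 36j + 3. Since 4 ∣ 36, reducing mod 4 gives n ≡ 3 (mod 4); since 9 ∣ 36, reducing mod 9 gives n ≡ 3 (mod 9).

(⇐) Conversely, if n ≡ 3 (mod 4) and n ≡ 3 (mod 9), then by the Chinese remainder theorem n ≡ 3 (mod 36). This is exactly n ≡ 3 (mod 36).

The biconditional holds.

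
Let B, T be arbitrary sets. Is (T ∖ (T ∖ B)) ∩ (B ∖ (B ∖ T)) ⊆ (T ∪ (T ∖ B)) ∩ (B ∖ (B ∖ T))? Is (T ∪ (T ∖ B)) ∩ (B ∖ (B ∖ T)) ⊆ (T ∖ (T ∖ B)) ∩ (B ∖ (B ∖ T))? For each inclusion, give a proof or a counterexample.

(⟹) Let x ∈ (T ∖ (T ∖ B)) ∩ (B ∖ (B ∖ T)). Then x ∈ B ∩ T, from which x ∈ (T ∪ (T ∖ B)) ∩ (B ∖ (B ∖ T)).

(⟸) Let x ∈ (T ∪ (T ∖ B)) ∩ (B ∖ (B ∖ T)). Then x ∈ B ∩ T, from which x ∈ (T ∖ (T ∖ B)) ∩ (B ∖ (B ∖ T)).

Both inclusions hold.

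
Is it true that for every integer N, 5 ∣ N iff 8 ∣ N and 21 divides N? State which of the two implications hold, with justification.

Neither direction holds.

Forward direction. This fails: take N = 5. Certainly 5 ∣ 5, but 8 ∤ 5.

Converse. This fails: take N = 168. Both 8 ∣ 168 and 21 ∣ 168, yet 168 is not a multiple of 5 (since 168 = 33·5 + 3), so 5 ∤ 168.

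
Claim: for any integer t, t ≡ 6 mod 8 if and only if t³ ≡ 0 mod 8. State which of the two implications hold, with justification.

Forward direction. Suppose t ≡ 6 mod 8. Write t = 8j + 6. Then (8j + 6)³ = 512j³ + 1152j² + 864j + 216 = 8(64j³ + 144j² + 108j + 27) + 0, so t³ ≡ 0 (mod 8).

Converse. This fails: take t = 0. Then 0³ = 0 ≡ 0 (mod 8), yet 0 ≡ 0 (mod 8), not 6.

Not equivalent: only (⇒) holds.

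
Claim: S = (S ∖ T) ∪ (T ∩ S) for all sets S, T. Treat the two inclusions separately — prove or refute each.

(⟸) Let x ∈ (S ∖ T) ∪ (T ∩ S). Then either x ∈ S and x ∉ T; or x ∈ S ∩ T. In each case x ∈ S, so (S ∖ T) ∪ (T ∩ S) ⊆ S.

(⟹) Let x ∈ S. Then either x ∈ S and x ∉ T; or x ∈ S ∩ T. In each case x ∈ (S ∖ T) ∪ (T ∩ S), so S ⊆ (S ∖ T) ∪ (T ∩ S).

Both inclusions hold; the sets are equal.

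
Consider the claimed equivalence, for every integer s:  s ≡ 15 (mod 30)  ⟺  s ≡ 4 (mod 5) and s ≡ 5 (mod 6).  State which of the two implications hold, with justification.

Neither implication holds.

(⟹) This fails: s = 15 gives 15 ≡ 15 (mod 30) but 15 ≡ 0 (mod 5), so the conjunction on the right does not hold.

(⟸) This fails: s = 29 satisfies both congruences on the right (29 ≡ 4 mod 5 and 29 ≡ 5 mod 6) yet 29 ≡ 29 (mod 30), not 15.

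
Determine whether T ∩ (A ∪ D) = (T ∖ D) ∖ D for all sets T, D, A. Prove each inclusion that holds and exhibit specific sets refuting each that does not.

Neither inclusion holds.

Forward inclusion. This inclusion fails. Take T = {1}, D = {1}, A = ∅; then 1 ∈ T ∩ (A ∪ D) but 1 ∉ (T ∖ D) ∖ D.

Reverse inclusion. This inclusion fails. Take T = {1}, D = ∅, A = ∅; then 1 ∈ (T ∖ D) ∖ D but 1 ∉ T ∩ (A ∪ D).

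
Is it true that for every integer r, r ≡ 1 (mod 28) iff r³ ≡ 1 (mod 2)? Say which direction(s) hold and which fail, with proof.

(→) Suppose r ≡ 1 (mod 28). Then r³ ≡ 1³ = 1 (mod 28), and since 2 ∣ 28, also r³ ≡ 1 (mod 2).

(←) This fails: take r = 3. Then 3³ = 27 ≡ 1 (mod 2), yet 3 ≡ 3 (mod 28), not 1.

Only the forward implication holds.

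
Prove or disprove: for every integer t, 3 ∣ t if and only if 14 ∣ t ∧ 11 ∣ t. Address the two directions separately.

(⇒) This fails: take t = 3. Certainly 3 ∣ 3, but 14 ∤ 3.

(⇐) This fails: take t = 154. Both 14 ∣ 154 and 11 ∣ 154, yet 154 is not a multiple of 3 (since 154 = 51·3 + 1), so 3 ∤ 154.

(⇒) fails and (⇐) fails.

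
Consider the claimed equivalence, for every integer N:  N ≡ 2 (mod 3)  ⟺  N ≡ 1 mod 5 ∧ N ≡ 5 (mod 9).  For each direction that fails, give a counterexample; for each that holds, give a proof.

Only the reverse direction holds.

Forward direction. This fails: N = 32 gives 32 ≡ 2 (mod 3) but 32 ≡ 2 (mod 5), so the conjunction on the right does not hold.

Converse. If N ≡ 1 (mod 5) and N ≡ 5 (mod 9), then by the Chinese remainder theorem N ≡ 41 (mod 45). Since 41 ≡ 2 (mod 3) and 3 ∣ 45, we get N ≡ 2 (mod 3).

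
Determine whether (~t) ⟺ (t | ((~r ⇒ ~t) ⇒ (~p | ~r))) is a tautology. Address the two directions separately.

(⇒) This fails. Under r = T, t = F, p = T, the left side is true but the right side is false.

(⇐) This fails. Under r = F, t = T, p = F, the left side is false but the right side is true.

Neither implication holds.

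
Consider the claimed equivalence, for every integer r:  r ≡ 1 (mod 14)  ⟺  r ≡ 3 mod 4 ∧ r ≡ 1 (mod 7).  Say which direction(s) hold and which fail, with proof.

(⇒) This fails: r = 1 gives 1 ≡ 1 (mod 14) but 1 ≡ 1 (mod 4), so the conjunction on the right does not hold.

(⇐) Conversely, if r ≡ 3 (mod 4) and r ≡ 1 (mod 7), then by the Chinese remainder theorem r ≡ 15 (mod 28). Since 15 ≡ 1 (mod 14) and 14 ∣ 28, we get r ≡ 1 (mod 14).

Only the converse holds.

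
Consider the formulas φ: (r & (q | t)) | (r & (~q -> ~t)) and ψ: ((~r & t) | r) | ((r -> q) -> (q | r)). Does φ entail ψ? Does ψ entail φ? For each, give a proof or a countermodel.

(⟹) Assume the antecedent. If r is true, the consequent reduces to true regardless of the other variables. If r is false, the antecedent cannot hold. Either way the consequent holds.

(⟸) This fails. Under r = F, t = T, q = F, the left side is false but the right side is true.

Only the forward direction holds.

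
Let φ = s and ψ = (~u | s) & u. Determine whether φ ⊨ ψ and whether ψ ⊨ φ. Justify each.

Only the converse holds.

(←) Assume the antecedent. If s is true, s reduces to true regardless of the other variables. If s is false, the antecedent cannot hold. Either way s holds.

(→) This fails. Under s = T, u = F, the left side is true but the right side is false.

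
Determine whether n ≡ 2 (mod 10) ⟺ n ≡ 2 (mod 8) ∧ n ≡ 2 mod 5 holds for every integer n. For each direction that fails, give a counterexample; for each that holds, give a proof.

Only the reverse direction holds.

(⟸) If n ≡ 2 (mod 8) and n ≡ 2 (mod 5), then by the Chinese remainder theorem n ≡ 2 (mod 40). Since 2 ≡ 2 (mod 10) and 10 ∣ 40, we get n ≡ 2 (mod 10).

(⟹) This fails: n = 32 gives 32 ≡ 2 (mod 10) but 32 ≡ 0 (mod 8), so the conjunction on the right does not hold.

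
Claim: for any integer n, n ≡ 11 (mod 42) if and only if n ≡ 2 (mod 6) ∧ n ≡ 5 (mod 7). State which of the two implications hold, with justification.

[⇒] This fails: n = 11 gives 11 ≡ 11 (mod 42) but 11 ≡ 5 (mod 6), so the conjunction on the right does not hold.

[⇐] This fails: n = 26 satisfies both congruences on the right (26 ≡ 2 mod 6 and 26 ≡ 5 mod 7) yet 26 ≡ 26 (mod 42), not 11.

Both directions fail.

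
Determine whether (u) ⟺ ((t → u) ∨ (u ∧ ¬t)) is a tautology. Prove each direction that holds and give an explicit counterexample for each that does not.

(⇒) holds; (⇐) fails.

Forward direction. Assume the antecedent. If u is true, (t → u) ∨ (u ∧ ¬t) reduces to true regardless of the other variables. If u is false, the antecedent cannot hold. Either way (t → u) ∨ (u ∧ ¬t) holds.

Converse. This fails. Under u = F, t = F, the left side is false but the right side is true.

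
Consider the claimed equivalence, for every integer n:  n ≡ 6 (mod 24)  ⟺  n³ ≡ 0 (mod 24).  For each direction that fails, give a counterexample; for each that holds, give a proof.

[⇒] Suppose n ≡ 6 (mod 24). Write n = 24j + 6. Then (24j + 6)³ = 13824j³ + 10368j² + 2592j + 216 = 24(576j³ + 432j² + 108j + 9) + 0, so n³ ≡ 0 (mod 24).

[⇐] This fails: take n = 0. Then 0³ = 0 ≡ 0 (mod 24), yet 0 ≡ 0 (mod 24), not 6.

Not equivalent: only (⇒) holds.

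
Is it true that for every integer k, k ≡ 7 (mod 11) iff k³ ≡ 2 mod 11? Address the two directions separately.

Forward direction. Suppose k ≡ 7 (mod 11). Write k = 11j + 7. Then (11j + 7)³ = 1331j³ + 2541j² + 1617j + 343 = 11(121j³ + 231j² + 147j + 31) + 2, so k³ ≡ 2 (mod 11).

Converse. Suppose k³ ≡ 2 (mod 11). The only residue r in {0, …, 10} with r³ ≡ 2 (mod 11) is r = 7, so k ≡ 7 (mod 11).

The biconditional holds.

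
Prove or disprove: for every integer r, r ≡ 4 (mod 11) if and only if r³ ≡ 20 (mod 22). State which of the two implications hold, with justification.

Forward direction. This fails: take r = 15. Then 15 ≡ 4 (mod 11), but 15³ = 3375 ≡ 9 (mod 22), not 20.

Converse. The residues r modulo 22 with r³ ≡ 20 (mod 22) are exactly {4}, and each is ≡ 4 (mod 11).

(⇒) fails; (⇐) holds.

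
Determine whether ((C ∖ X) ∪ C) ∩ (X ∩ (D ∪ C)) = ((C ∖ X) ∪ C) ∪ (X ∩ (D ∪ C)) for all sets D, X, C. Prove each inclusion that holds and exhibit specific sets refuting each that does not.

(⊆) Let x ∈ ((C ∖ X) ∪ C) ∩ (X ∩ (D ∪ C)). Then either x ∈ X ∩ C and x ∉ D; or x ∈ D ∩ X ∩ C. In each case x ∈ ((C ∖ X) ∪ C) ∪ (X ∩ (D ∪ C)), so ((C ∖ X) ∪ C) ∩ (X ∩ (D ∪ C)) ⊆ ((C ∖ X) ∪ C) ∪ (X ∩ (D ∪ C)).

(⊇) This inclusion fails. Take D = {1}, X = {1}, C = ∅; then 1 ∈ ((C ∖ X) ∪ C) ∪ (X ∩ (D ∪ C)) but 1 ∉ ((C ∖ X) ∪ C) ∩ (X ∩ (D ∪ C)).

Only the forward inclusion holds.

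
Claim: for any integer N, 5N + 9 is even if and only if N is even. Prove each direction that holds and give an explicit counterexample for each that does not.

[⇒] This fails: N = 3 gives 5N + 9 = 24, which is even, but 3 is odd, not even.

[⇐] This also fails: N = 2 is even, but 5N + 9 = 19 is odd, not even.

(⇒) fails and (⇐) fails.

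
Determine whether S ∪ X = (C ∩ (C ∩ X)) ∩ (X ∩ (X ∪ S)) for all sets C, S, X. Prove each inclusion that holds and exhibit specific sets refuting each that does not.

(⊇) Let x ∈ (C ∩ (C ∩ X)) ∩ (X ∩ (X ∪ S)). Then either x ∈ C ∩ X and x ∉ S; or x ∈ C ∩ S ∩ X. In each case x ∈ S ∪ X, so (C ∩ (C ∩ X)) ∩ (X ∩ (X ∪ S)) ⊆ S ∪ X.

(⊆) This inclusion fails. Take C = ∅, S = {1}, X = ∅; then 1 ∈ S ∪ X but 1 ∉ (C ∩ (C ∩ X)) ∩ (X ∩ (X ∪ S)).

The sets are not equal: only the reverse inclusion holds.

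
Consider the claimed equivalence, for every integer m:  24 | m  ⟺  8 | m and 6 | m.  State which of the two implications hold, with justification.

Both directions hold; the statement is true.

(⟹) If 24 ∣ m, write m = 24q. Since 24 = 3·8, m = 8·(3q), so 8 ∣ m; and since 24 = 4·6, m = 6·(4q), so 6 ∣ m.

(⟸) Suppose 8 ∣ m and 6 ∣ m. Any common multiple of 8 and 6 is a multiple of their lcm; here lcm(8, 6) = 8·6/gcd(8, 6) = 48/2 = 24, so 24 ∣ m.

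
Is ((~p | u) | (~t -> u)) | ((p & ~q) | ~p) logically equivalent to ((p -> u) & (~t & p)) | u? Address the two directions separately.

(⇒) This fails. Under t = F, u = F, q = F, p = F, the left side is true but the right side is false.

(⇐) Assume the antecedent. If u is true, the consequent reduces to true regardless of the other variables. If u is false, the antecedent cannot hold. Either way the consequent holds.

Not equivalent: only (⇐) holds.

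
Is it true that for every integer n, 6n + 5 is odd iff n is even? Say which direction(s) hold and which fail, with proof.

[⇒] This fails: take n = 1. Then 6n + 5 = 11, which is odd, yet n = 1 is odd, not even.

[⇐] Suppose n is even. Since 6 is even, 6n is even for every n, so 6n + 5 has the same parity as 5, which is odd. Hence 6n + 5 is odd.

Only the reverse direction holds.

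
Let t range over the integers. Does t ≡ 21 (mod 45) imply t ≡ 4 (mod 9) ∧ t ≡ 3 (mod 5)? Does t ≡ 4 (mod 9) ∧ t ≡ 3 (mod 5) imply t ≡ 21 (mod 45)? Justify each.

Neither direction holds.

[⇒] This fails: t = 21 gives 21 ≡ 21 (mod 45) but 21 ≡ 3 (mod 9), so the conjunction on the right does not hold.

[⇐] This fails: t = 13 satisfies both congruences on the right (13 ≡ 4 mod 9 and 13 ≡ 3 mod 5) yet 13 ≡ 13 (mod 45), not 21.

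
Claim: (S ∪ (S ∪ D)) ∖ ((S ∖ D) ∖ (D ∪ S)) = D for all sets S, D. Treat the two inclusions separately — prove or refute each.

(⊆) fails; (⊇) holds.

(⊆) This inclusion fails. Take S = {1}, D = ∅; then 1 ∈ (S ∪ (S ∪ D)) ∖ ((S ∖ D) ∖ (D ∪ S)) but 1 ∉ D.

(⊇) Let x ∈ D. Then either x ∈ D and x ∉ S; or x ∈ S ∩ D. In each case x ∈ (S ∪ (S ∪ D)) ∖ ((S ∖ D) ∖ (D ∪ S)), so D ⊆ (S ∪ (S ∪ D)) ∖ ((S ∖ D) ∖ (D ∪ S)).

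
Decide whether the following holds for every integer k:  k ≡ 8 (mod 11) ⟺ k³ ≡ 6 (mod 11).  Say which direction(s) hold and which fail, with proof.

Both directions hold.

Forward direction. Suppose k ≡ 8 (mod 11). Write k = 11j + 8. Then (11j + 8)³ = 1331j³ + 2904j² + 2112j + 512 = 11(121j³ + 264j² + 192j + 46) + 6, so k³ ≡ 6 (mod 11).

Converse. For the converse, argue contrapositively. If k ≢ 8 (mod 11), then k is congruent to one of 0, 1, 2, 3, 4, 5, 6, 7, 9, 10 modulo 11, and these give k³ ≡ 0, 1, 8, 5, 9, 4, 7, 2, 3, 10 respectively — never 6.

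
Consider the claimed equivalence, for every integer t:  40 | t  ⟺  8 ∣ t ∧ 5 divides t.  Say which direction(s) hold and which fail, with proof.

Both directions hold.

(⟸) Suppose 8 ∣ t and 5 ∣ t. Any common multiple of 8 and 5 is a multiple of their lcm; here gcd(8, 5) = 1, so lcm(8, 5) = 8·5 = 40, so 40 ∣ t.

(⟹) If 40 ∣ t, write t = 40q. Since 40 = 5·8, t = 8·(5q), so 8 ∣ t; and since 40 = 8·5, t = 5·(8q), so 5 ∣ t.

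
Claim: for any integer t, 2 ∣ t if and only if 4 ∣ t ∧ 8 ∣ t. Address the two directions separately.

The forward direction fails; the converse holds.

(⟹) This fails: take t = 2. Certainly 2 ∣ 2, but 4 ∤ 2.

(⟸) Suppose 4 ∣ t and 8 ∣ t. Any common multiple of 4 and 8 is a multiple of their lcm; here lcm(4, 8) = 4·8/gcd(4, 8) = 32/4 = 8, so 8 ∣ t. Since 2 ∣ 8, it follows that 2 ∣ t.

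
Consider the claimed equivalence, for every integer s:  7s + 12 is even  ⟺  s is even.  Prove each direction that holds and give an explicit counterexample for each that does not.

Equivalent; both directions hold.

(←) Suppose s is even; write s = 2j. Then 7s + 12 = 7·(2j) + 12 = 2·7j + 12, which is even.

(→) Suppose 7s + 12 is even. Since 7 is odd, 7s and s have the same parity, so 7s + 12 ≡ s + 12 (mod 2). As 12 is even, 7s + 12 is even exactly when s is even. Thus s is even.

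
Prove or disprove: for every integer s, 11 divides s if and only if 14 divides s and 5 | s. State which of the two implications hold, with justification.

(⇒) This fails: take s = 11. Certainly 11 ∣ 11, but 14 ∤ 11.

(⇐) This fails: take s = 70. Both 14 ∣ 70 and 5 ∣ 70, yet 70 is not a multiple of 11 (since 70 = 6·11 + 4), so 11 ∤ 70.

Both directions fail.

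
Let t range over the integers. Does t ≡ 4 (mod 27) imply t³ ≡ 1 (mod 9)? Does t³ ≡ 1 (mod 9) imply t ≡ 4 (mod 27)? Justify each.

Forward direction. Suppose t ≡ 4 (mod 27). Then t³ ≡ 4³ = 64 (mod 27), and since 9 ∣ 27, also t³ ≡ 1 (mod 9).

Converse. This fails: take t = 1. Then 1³ = 1 ≡ 1 (mod 9), yet 1 ≡ 1 (mod 27), not 4.

(⇒) holds; (⇐) fails.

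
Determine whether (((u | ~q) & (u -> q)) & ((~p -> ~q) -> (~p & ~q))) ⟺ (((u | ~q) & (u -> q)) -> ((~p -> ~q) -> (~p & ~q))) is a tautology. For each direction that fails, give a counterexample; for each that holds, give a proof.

Only the forward implication holds.

(→) Assume the antecedent. If u is true, the antecedent forces (u = T, p = F, q = T), and the consequent holds there. If u is false, the antecedent forces (u = F, p = F, q = F), and the consequent holds there. Either way the consequent holds.

(←) This fails. Under u = T, p = F, q = F, the left side is false but the right side is true.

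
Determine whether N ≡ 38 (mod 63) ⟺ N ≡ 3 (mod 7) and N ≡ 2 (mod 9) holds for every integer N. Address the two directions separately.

Equivalent; both directions hold.

(⟹) Suppose N ≡ 38 (mod 63); write N = 63j + 38. Since 7 ∣ 63, reducing mod 7 gives N ≡ 38 ≡ 3 (mod 7); since 9 ∣ 63, reducing mod 9 gives N ≡ 38 ≡ 2 (mod 9).

(⟸) Conversely, if N ≡ 3 (mod 7) and N ≡ 2 (mod 9), then by the Chinese remainder theorem N ≡ 38 (mod 63). This is exactly N ≡ 38 (mod 63).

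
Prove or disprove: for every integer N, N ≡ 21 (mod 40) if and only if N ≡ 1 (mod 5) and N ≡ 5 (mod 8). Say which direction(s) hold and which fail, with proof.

Both implications hold.

[⇒] Suppose N ≡ 21 (mod 40); write N = 40j + 21. Since 5 ∣ 40, reducing mod 5 gives N ≡ 21 ≡ 1 (mod 5); since 8 ∣ 40, reducing mod 8 gives N ≡ 21 ≡ 5 (mod 8).

[⇐] Conversely, if N ≡ 1 (mod 5) and N ≡ 5 (mod 8), then by the Chinese remainder theorem N ≡ 21 (mod 40). This is exactly N ≡ 21 (mod 40).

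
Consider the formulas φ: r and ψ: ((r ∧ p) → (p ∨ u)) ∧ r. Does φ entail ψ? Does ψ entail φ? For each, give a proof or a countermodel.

The biconditional holds.

(→) Assume the antecedent. If r is true, ((r ∧ p) → (p ∨ u)) ∧ r reduces to true regardless of the other variables. If r is false, the antecedent cannot hold. Either way ((r ∧ p) → (p ∨ u)) ∧ r holds.

(←) Assume the antecedent. If r is true, r reduces to true regardless of the other variables. If r is false, the antecedent cannot hold. Either way r holds.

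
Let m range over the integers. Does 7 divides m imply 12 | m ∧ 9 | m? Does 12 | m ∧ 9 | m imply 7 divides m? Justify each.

(⟹) This fails: take m = 7. Certainly 7 ∣ 7, but 12 ∤ 7.

(⟸) This fails: take m = 36. Both 12 ∣ 36 and 9 ∣ 36, yet 36 is not a multiple of 7 (since 36 = 5·7 + 1), so 7 ∤ 36.

(⇒) fails and (⇐) fails.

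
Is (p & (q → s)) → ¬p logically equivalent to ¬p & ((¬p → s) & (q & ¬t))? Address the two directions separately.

(→) This fails. Under p = F, q = F, t = F, s = F, the left side is true but the right side is false.

(←) Assume the antecedent. If p is true, the antecedent cannot hold. If p is false, (p & (q → s)) → ¬p reduces to true regardless of the other variables. Either way (p & (q → s)) → ¬p holds.

Not equivalent: only (⇐) holds.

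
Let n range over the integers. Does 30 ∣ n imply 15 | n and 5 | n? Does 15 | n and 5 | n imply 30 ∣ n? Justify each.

Not equivalent: only (⇒) holds.

(→) If 30 ∣ n, write n = 30q. Since 30 = 2·15, n = 15·(2q), so 15 ∣ n; and since 30 = 6·5, n = 5·(6q), so 5 ∣ n.

(←) This fails: take n = 15. Both 15 ∣ 15 and 5 ∣ 15, yet 15 is not a multiple of 30 (since 15 = 0·30 + 15), so 30 ∤ 15.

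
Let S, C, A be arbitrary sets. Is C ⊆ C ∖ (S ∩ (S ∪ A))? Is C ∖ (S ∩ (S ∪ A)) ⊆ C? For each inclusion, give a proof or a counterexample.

(⟹) This inclusion fails. Take S = {1}, C = {1}, A = ∅; then 1 ∈ C but 1 ∉ C ∖ (S ∩ (S ∪ A)).

(⟸) Let x ∈ C ∖ (S ∩ (S ∪ A)). Then either x ∈ C and x ∉ S, A; or x ∈ C ∩ A and x ∉ S. In each case x ∈ C, so C ∖ (S ∩ (S ∪ A)) ⊆ C.

The sets are not equal: only the reverse inclusion holds.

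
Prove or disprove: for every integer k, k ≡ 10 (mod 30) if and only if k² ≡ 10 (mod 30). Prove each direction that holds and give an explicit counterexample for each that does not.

(⇒) Suppose k ≡ 10 (mod 30). Write k = 30j + 10. Then (30j + 10)² = 900j² + 600j + 100 = 30(30j² + 20j + 3) + 10, so k² ≡ 10 (mod 30).

(⇐) This fails: take k = 20. Then 20² = 400 ≡ 10 (mod 30), yet 20 ≡ 20 (mod 30), not 10.

Not equivalent: only (⇒) holds.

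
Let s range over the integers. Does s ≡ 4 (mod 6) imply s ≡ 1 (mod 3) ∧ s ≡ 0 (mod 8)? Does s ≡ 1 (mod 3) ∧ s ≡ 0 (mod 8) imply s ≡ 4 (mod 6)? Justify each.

Only the reverse direction holds.

(←) If s ≡ 1 (mod 3) and s ≡ 0 (mod 8), then by the Chinese remainder theorem s ≡ 16 (mod 24). Since 16 ≡ 4 (mod 6) and 6 ∣ 24, we get s ≡ 4 (mod 6).

(→) This fails: s = 10 gives 10 ≡ 4 (mod 6) but 10 ≡ 2 (mod 8), so the conjunction on the right does not hold.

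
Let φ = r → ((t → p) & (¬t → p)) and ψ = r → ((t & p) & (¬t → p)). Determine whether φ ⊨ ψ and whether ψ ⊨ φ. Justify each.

The forward direction fails; the converse holds.

(→) This fails. Under r = T, p = T, t = F, the left side is true but the right side is false.

(←) Assume the antecedent. If r is true, the antecedent forces (r = T, p = T, t = T), and r → ((t → p) & (¬t → p)) holds there. If r is false, r → ((t → p) & (¬t → p)) reduces to true regardless of the other variables. Either way r → ((t → p) & (¬t → p)) holds.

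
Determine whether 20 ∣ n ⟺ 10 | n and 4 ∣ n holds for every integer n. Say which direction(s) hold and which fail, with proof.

[⇒] If 20 ∣ n, write n = 20q. Since 20 = 2·10, n = 10·(2q), so 10 ∣ n; and since 20 = 5·4, n = 4·(5q), so 4 ∣ n.

[⇐] Suppose 10 ∣ n and 4 ∣ n. Any common multiple of 10 and 4 is a multiple of their lcm; here lcm(10, 4) = 10·4/gcd(10, 4) = 40/2 = 20, so 20 ∣ n.

Equivalent; both directions hold.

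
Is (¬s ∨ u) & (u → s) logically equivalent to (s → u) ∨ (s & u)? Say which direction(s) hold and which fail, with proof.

Forward direction. Assume the antecedent. If u is true, (s → u) ∨ (s & u) reduces to true regardless of the other variables. If u is false, the antecedent forces (u = F, s = F), and (s → u) ∨ (s & u) holds there. Either way (s → u) ∨ (s & u) holds.

Converse. This fails. Under u = T, s = F, the left side is false but the right side is true.

Not equivalent: only (⇒) holds.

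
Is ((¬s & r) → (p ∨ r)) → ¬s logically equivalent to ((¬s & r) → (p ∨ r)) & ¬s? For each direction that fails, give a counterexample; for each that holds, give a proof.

Both implications hold.

(⟹) Assume the antecedent. If p is true, the antecedent forces (p = T, s = F, r = F) or (p = T, s = F, r = T), and ((¬s & r) → (p ∨ r)) & ¬s holds there. If p is false, the antecedent forces (p = F, s = F, r = F) or (p = F, s = F, r = T), and ((¬s & r) → (p ∨ r)) & ¬s holds there. Either way ((¬s & r) → (p ∨ r)) & ¬s holds.

(⟸) Assume the antecedent. If p is true, the antecedent forces (p = T, s = F, r = F) or (p = T, s = F, r = T), and ((¬s & r) → (p ∨ r)) → ¬s holds there. If p is false, the antecedent forces (p = F, s = F, r = F) or (p = F, s = F, r = T), and ((¬s & r) → (p ∨ r)) → ¬s holds there. Either way ((¬s & r) → (p ∨ r)) → ¬s holds.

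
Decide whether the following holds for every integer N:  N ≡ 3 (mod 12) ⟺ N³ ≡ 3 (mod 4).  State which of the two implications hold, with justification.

(→) Suppose N ≡ 3 (mod 12). Then N³ ≡ 3³ = 27 (mod 12), and since 4 ∣ 12, also N³ ≡ 3 (mod 4).

(←) This fails: take N = 7. Then 7³ = 343 ≡ 3 (mod 4), yet 7 ≡ 7 (mod 12), not 3.

Not equivalent: only (⇒) holds.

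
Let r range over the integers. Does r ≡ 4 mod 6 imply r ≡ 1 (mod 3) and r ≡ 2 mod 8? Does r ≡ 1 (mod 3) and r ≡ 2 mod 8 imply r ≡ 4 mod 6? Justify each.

[⇐] If r ≡ 1 (mod 3) and r ≡ 2 (mod 8), then by the Chinese remainder theorem r ≡ 10 (mod 24). Since 10 ≡ 4 (mod 6) and 6 ∣ 24, we get r ≡ 4 (mod 6).

[⇒] This fails: r = 16 gives 16 ≡ 4 (mod 6) but 16 ≡ 0 (mod 8), so the conjunction on the right does not hold.

(⇒) fails; (⇐) holds.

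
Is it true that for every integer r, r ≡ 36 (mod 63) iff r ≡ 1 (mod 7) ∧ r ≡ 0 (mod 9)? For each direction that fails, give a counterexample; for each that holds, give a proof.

Both directions hold.

Converse. If r ≡ 1 (mod 7) and r ≡ 0 (mod 9), then by the Chinese remainder theorem r ≡ 36 (mod 63). This is exactly r ≡ 36 (mod 63).

Forward direction. Suppose r ≡ 36 (mod 63); write r = 63j + 36. Since 7 ∣ 63, reducing mod 7 gives r ≡ 36 ≡ 1 (mod 7); since 9 ∣ 63, reducing mod 9 gives r ≡ 36 ≡ 0 (mod 9).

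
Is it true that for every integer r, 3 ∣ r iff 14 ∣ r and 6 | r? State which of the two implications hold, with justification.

Only the converse holds.

(⇒) This fails: take r = 3. Certainly 3 ∣ 3, but 14 ∤ 3.

(⇐) Suppose 14 ∣ r and 6 ∣ r. Any common multiple of 14 and 6 is a multiple of their lcm; here lcm(14, 6) = 14·6/gcd(14, 6) = 84/2 = 42, so 42 ∣ r. Since 3 ∣ 42, it follows that 3 ∣ r.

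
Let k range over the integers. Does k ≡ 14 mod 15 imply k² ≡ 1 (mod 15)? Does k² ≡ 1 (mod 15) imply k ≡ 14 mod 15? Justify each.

The forward direction holds; the converse fails.

(⇒) Suppose k ≡ 14 mod 15. Write k = 15j + 14. Then (15j + 14)² = 225j² + 420j + 196 = 15(15j² + 28j + 13) + 1, so k² ≡ 1 (mod 15).

(⇐) This fails: take k = 1. Then 1² = 1 ≡ 1 (mod 15), yet 1 ≡ 1 (mod 15), not 14.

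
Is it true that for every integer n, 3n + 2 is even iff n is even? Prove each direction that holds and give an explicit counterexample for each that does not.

Equivalent; both directions hold.

(⟹) Suppose 3n + 2 is even. Since 3 is odd, 3n and n have the same parity, so 3n + 2 ≡ n + 2 (mod 2). As 2 is even, 3n + 2 is even exactly when n is even. Thus n is even.

(⟸) Conversely, suppose n is even; write n = 2j. Then 3n + 2 = 3·(2j) + 2 = 2·3j + 2, which is even.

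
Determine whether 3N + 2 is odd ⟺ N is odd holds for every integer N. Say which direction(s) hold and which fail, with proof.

The biconditional holds.

[⇐] Suppose N is odd; write N = 2j + 1. Then 3N + 2 = 3·(2j + 1) + 2 = 2·3j + 5, which is odd.

[⇒] Suppose 3N + 2 is odd. Since 3 is odd, 3N and N have the same parity, so 3N + 2 ≡ N + 2 (mod 2). As 2 is even, 3N + 2 is odd exactly when N is odd. Thus N is odd.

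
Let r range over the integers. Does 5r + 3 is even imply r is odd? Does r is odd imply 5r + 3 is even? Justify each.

(⇐) Suppose r is odd; write r = 2j + 1. Then 5r + 3 = 5·(2j + 1) + 3 = 2·5j + 8, which is even.

(⇒) Suppose 5r + 3 is even. Since 5 is odd, 5r and r have the same parity, so 5r + 3 ≡ r + 3 (mod 2). As 3 is odd, 5r + 3 is even exactly when r is odd. Thus r is odd.

Both directions hold.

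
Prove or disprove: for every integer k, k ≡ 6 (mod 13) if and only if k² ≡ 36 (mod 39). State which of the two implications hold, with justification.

(⟹) This fails: take k = 19. Then 19 ≡ 6 (mod 13), but 19² = 361 ≡ 10 (mod 39), not 36.

(⟸) This fails: take k = 33. Then 33² = 1089 ≡ 36 (mod 39), yet 33 ≡ 7 (mod 13), not 6.

(⇒) fails and (⇐) fails.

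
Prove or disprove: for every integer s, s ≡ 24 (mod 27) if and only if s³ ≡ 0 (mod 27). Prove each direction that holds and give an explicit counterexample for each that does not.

(⟸) This fails: take s = 0. Then 0³ = 0 ≡ 0 (mod 27), yet 0 ≡ 0 (mod 27), not 24.

(⟹) Suppose s ≡ 24 (mod 27). Write s = 27j + 24. Then (27j + 24)³ = 19683j³ + 52488j² + 46656j + 13824 = 27(729j³ + 1944j² + 1728j + 512) + 0, so s³ ≡ 0 (mod 27).

Only the forward implication holds.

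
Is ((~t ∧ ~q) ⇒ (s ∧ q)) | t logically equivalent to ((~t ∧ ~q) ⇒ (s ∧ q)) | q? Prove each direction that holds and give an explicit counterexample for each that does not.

(⇐) Assume the antecedent. If t is true, ((~t ∧ ~q) ⇒ (s ∧ q)) | t reduces to true regardless of the other variables. If t is false, the antecedent forces (t = F, s = F, q = T) or (t = F, s = T, q = T), and ((~t ∧ ~q) ⇒ (s ∧ q)) | t holds there. Either way ((~t ∧ ~q) ⇒ (s ∧ q)) | t holds.

(⇒) Assume the antecedent. If t is true, ((~t ∧ ~q) ⇒ (s ∧ q)) | q reduces to true regardless of the other variables. If t is false, the antecedent forces (t = F, s = F, q = T) or (t = F, s = T, q = T), and ((~t ∧ ~q) ⇒ (s ∧ q)) | q holds there. Either way ((~t ∧ ~q) ⇒ (s ∧ q)) | q holds.

Both directions hold.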